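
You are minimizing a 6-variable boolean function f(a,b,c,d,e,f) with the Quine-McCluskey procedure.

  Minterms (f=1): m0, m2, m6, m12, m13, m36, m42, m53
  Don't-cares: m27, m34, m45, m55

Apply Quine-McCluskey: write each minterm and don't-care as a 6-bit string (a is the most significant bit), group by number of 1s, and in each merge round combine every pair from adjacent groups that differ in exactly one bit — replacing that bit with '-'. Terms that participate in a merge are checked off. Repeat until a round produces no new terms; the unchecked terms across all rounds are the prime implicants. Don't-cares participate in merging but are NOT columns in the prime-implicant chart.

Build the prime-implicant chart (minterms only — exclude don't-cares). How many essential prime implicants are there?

[col 0] 000000*, 000010*, 000110*, 001100*, 001101*, 011011, 100010*, 100100, 101010*, 101101*, 110101*, 110111*
[col 1] -00010, -01101, 000-10, 0000-0, 00110-, 10-010, 1101-1
Prime implicants: -00010, -01101, 000-10, 0000-0, 00110-, 011011, 10-010, 100100, 1101-1
PI chart (minterm → PIs covering it):
  0 | 0000-0  (sole → essential)
  2 | -00010,000-10,0000-0
  6 | 000-10  (sole → essential)
  12 | 00110-  (sole → essential)
  13 | -01101,00110-
  36 | 100100  (sole → essential)
  42 | 10-010  (sole → essential)
  53 | 1101-1  (sole → essential)
Essential prime implicants: 000-10, 0000-0, 00110-, 10-010, 100100, 1101-1

6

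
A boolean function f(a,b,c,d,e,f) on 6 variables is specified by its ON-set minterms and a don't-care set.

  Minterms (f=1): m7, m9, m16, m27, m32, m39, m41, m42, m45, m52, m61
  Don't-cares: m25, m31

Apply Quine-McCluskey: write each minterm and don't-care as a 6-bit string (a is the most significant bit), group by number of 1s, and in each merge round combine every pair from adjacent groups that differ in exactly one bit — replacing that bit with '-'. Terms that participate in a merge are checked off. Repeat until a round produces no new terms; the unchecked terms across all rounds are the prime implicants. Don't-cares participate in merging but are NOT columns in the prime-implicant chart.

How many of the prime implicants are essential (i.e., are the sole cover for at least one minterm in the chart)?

6

size-2^0 implicants → 000111(✓)  001001(✓)  010000  011001(✓)  011011(✓)  011111(✓)  100000  100111(✓)  101001(✓)  101010  101101(✓)  110100  111101(✓)
size-2^1 implicants → -00111  -01001  0-1001  011-11  0110-1  1-1101  101-01
Unchecked terms (primes): -00111, -01001, 0-1001, 010000, 011-11, 0110-1, 1-1101, 100000, 101-01, 101010, 110100
Minterm coverage:
  m7 ⊆ -00111 [E]
  m9 ⊆ -01001,0-1001
  m16 ⊆ 010000 [E]
  m27 ⊆ 011-11,0110-1
  m32 ⊆ 100000 [E]
  m39 ⊆ -00111 [E]
  m41 ⊆ -01001,101-01
  m42 ⊆ 101010 [E]
  m45 ⊆ 1-1101,101-01
  m52 ⊆ 110100 [E]
  m61 ⊆ 1-1101 [E]
E = {-00111, 010000, 1-1101, 100000, 101010, 110100}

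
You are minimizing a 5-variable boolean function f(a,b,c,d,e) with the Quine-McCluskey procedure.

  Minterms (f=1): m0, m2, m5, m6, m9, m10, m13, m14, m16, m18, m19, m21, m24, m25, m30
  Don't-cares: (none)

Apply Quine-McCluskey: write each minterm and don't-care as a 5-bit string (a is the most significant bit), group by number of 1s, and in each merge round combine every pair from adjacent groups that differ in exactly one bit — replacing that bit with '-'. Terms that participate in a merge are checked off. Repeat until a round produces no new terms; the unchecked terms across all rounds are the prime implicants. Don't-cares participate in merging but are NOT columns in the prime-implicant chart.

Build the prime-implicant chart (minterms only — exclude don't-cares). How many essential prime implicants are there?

[col 0] 00000*, 00010*, 00101*, 00110*, 01001*, 01010*, 01101*, 01110*, 10000*, 10010*, 10011*, 10101*, 11000*, 11001*, 11110*
[col 1] -0000*, -0010*, -0101, -1001, -1110, 0-010*, 0-101, 0-110*, 00-10*, 000-0*, 01-01, 01-10*, 1-000, 100-0*, 1001-, 1100-
[col 2] -00-0, 0--10
Prime implicants: -00-0, -0101, -1001, -1110, 0--10, 0-101, 01-01, 1-000, 1001-, 1100-
PI chart (minterm → PIs covering it):
  0 | -00-0  (sole → essential)
  2 | -00-0,0--10
  5 | -0101,0-101
  6 | 0--10  (sole → essential)
  9 | -1001,01-01
  10 | 0--10  (sole → essential)
  13 | 0-101,01-01
  14 | -1110,0--10
  16 | -00-0,1-000
  18 | -00-0,1001-
  19 | 1001-  (sole → essential)
  21 | -0101  (sole → essential)
  24 | 1-000,1100-
  25 | -1001,1100-
  30 | -1110  (sole → essential)
Essential prime implicants: -00-0, -0101, -1110, 0--10, 1001-

5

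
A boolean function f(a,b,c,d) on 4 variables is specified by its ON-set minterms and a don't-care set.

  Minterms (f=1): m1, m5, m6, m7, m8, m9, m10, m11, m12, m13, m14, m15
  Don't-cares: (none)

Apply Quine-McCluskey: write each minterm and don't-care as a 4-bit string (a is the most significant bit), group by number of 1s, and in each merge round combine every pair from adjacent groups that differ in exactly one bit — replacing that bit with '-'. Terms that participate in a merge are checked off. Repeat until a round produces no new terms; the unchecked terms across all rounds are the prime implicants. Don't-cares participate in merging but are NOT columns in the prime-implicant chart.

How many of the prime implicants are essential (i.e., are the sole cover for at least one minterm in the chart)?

3

[col 0] 0001*, 0101*, 0110*, 0111*, 1000*, 1001*, 1010*, 1011*, 1100*, 1101*, 1110*, 1111*
[col 1] -001*, -101*, -110*, -111*, 0-01*, 01-1*, 011-*, 1-00*, 1-01*, 1-10*, 1-11*, 10-0*, 10-1*, 100-*, 101-*, 11-0*, 11-1*, 110-*, 111-*
[col 2] --01, -1-1, -11-, 1--0*, 1--1*, 1-0-*, 1-1-*, 10--*, 11--*
[col 3] 1---
Prime implicants: --01, -1-1, -11-, 1---
PI chart (minterm → PIs covering it):
  1 | --01  (sole → essential)
  5 | --01,-1-1
  6 | -11-  (sole → essential)
  7 | -1-1,-11-
  8 | 1---  (sole → essential)
  9 | --01,1---
  10 | 1---  (sole → essential)
  11 | 1---  (sole → essential)
  12 | 1---  (sole → essential)
  13 | --01,-1-1,1---
  14 | -11-,1---
  15 | -1-1,-11-,1---
Essential prime implicants: --01, -11-, 1---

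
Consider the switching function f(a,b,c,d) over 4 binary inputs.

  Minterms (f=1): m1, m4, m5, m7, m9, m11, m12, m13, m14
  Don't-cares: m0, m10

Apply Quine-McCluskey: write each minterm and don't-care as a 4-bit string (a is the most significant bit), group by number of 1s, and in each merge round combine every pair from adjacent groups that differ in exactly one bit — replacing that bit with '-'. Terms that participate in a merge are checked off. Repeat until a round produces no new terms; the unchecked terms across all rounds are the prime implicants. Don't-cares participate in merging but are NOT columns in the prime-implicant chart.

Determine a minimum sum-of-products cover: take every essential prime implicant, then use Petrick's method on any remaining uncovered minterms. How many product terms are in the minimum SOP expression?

5

size-2^0 implicants → 0000(✓)  0001(✓)  0100(✓)  0101(✓)  0111(✓)  1001(✓)  1010(✓)  1011(✓)  1100(✓)  1101(✓)  1110(✓)
size-2^1 implicants → -001(✓)  -100(✓)  -101(✓)  0-00(✓)  0-01(✓)  000-(✓)  01-1  010-(✓)  1-01(✓)  1-10  10-1  101-  11-0  110-(✓)
size-2^2 implicants → --01  -10-  0-0-
Unchecked terms (primes): --01, -10-, 0-0-, 01-1, 1-10, 10-1, 101-, 11-0
Minterm coverage:
  m1 ⊆ --01,0-0-
  m4 ⊆ -10-,0-0-
  m5 ⊆ --01,-10-,0-0-,01-1
  m7 ⊆ 01-1 [E]
  m9 ⊆ --01,10-1
  m11 ⊆ 10-1,101-
  m12 ⊆ -10-,11-0
  m13 ⊆ --01,-10-
  m14 ⊆ 1-10,11-0
E = {01-1}
Petrick residual → --01, -10-, 1-10, 10-1
Cover = c'd + bc' + a'bd + acd' + ab'd  |cover|=5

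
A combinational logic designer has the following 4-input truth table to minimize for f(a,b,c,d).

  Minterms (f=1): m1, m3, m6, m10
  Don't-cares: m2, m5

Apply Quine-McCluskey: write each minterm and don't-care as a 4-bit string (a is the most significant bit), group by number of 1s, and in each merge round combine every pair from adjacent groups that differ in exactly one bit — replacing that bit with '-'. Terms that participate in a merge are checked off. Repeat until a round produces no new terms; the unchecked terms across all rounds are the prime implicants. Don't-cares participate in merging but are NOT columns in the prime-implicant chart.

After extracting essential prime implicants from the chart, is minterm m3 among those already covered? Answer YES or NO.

[col 0] 0001*, 0010*, 0011*, 0101*, 0110*, 1010*
[col 1] -010, 0-01, 0-10, 00-1, 001-
Prime implicants: -010, 0-01, 0-10, 00-1, 001-
PI chart (minterm → PIs covering it):
  1 | 0-01,00-1
  3 | 00-1,001-
  6 | 0-10  (sole → essential)
  10 | -010  (sole → essential)
Essential prime implicants: -010, 0-10

NO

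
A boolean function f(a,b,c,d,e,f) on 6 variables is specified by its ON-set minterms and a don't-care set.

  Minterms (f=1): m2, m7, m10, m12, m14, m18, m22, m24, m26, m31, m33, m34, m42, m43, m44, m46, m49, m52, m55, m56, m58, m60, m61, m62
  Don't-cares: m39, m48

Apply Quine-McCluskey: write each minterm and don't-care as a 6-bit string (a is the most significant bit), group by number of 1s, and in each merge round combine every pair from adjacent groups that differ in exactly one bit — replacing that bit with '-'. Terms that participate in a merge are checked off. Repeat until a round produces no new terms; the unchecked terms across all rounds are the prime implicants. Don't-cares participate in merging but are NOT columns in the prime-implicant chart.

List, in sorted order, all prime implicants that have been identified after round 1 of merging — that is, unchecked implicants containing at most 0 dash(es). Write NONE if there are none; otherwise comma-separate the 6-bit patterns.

[col 0] 000010*, 000111*, 001010*, 001100*, 001110*, 010010*, 010110*, 011000*, 011010*, 011111, 100001*, 100010*, 100111*, 101010*, 101011*, 101100*, 101110*, 110000*, 110001*, 110100*, 110111*, 111000*, 111010*, 111100*, 111101*, 111110*
[col 1] -00010*, -00111, -01010*, -01100*, -01110*, -11000*, -11010*, 0-0010*, 0-1010*, 00-010*, 001-10*, 0011-0*, 01-010*, 010-10, 0110-0*, 1-0001, 1-0111, 1-1010*, 1-1100*, 1-1110*, 10-010*, 101-10*, 10101-, 1011-0*, 11-000*, 11-100*, 110-00*, 11000-, 111-00*, 111-10*, 1110-0*, 1111-0*, 11110-
[col 2] --1010, -0-010, -01-10, -011-0, -110-0, 0--010, 1-1-10, 1-11-0, 11--00, 111--0
Prime implicants: --1010, -0-010, -00111, -01-10, -011-0, -110-0, 0--010, 010-10, 011111, 1-0001, 1-0111, 1-1-10, 1-11-0, 10101-, 11--00, 11000-, 111--0, 11110-

011111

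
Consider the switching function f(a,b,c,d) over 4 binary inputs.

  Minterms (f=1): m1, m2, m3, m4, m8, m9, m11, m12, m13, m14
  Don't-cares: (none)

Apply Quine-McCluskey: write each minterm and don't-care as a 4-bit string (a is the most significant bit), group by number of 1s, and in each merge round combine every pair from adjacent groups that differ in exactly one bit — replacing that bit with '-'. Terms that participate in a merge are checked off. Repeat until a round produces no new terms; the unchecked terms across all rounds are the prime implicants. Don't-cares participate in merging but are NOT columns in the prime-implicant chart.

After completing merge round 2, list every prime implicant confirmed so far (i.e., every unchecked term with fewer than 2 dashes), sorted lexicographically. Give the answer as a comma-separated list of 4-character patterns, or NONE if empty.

size-2^0 implicants → 0001(✓)  0010(✓)  0011(✓)  0100(✓)  1000(✓)  1001(✓)  1011(✓)  1100(✓)  1101(✓)  1110(✓)
size-2^1 implicants → -001(✓)  -011(✓)  -100  00-1(✓)  001-  1-00(✓)  1-01(✓)  10-1(✓)  100-(✓)  11-0  110-(✓)
size-2^2 implicants → -0-1  1-0-
Unchecked terms (primes): -0-1, -100, 001-, 1-0-, 11-0

-100, 001-, 11-0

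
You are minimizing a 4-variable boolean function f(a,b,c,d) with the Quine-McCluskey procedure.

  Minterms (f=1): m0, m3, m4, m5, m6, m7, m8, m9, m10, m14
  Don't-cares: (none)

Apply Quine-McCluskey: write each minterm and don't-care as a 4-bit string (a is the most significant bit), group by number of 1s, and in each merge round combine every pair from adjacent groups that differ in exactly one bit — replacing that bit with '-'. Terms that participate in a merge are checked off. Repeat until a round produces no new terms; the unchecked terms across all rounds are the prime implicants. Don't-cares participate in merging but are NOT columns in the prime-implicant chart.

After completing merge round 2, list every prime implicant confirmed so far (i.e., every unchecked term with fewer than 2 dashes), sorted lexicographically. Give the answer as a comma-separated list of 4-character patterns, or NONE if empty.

-000, -110, 0-00, 0-11, 1-10, 10-0, 100-

Round 0: 0000✓ 0011✓ 0100✓ 0101✓ 0110✓ 0111✓ 1000✓ 1001✓ 1010✓ 1110✓
Round 1: -000 -110 0-00 0-11 01-0✓ 01-1✓ 010-✓ 011-✓ 1-10 10-0 100-
Round 2: 01--
PIs = {-000, -110, 0-00, 0-11, 01--, 1-10, 10-0, 100-}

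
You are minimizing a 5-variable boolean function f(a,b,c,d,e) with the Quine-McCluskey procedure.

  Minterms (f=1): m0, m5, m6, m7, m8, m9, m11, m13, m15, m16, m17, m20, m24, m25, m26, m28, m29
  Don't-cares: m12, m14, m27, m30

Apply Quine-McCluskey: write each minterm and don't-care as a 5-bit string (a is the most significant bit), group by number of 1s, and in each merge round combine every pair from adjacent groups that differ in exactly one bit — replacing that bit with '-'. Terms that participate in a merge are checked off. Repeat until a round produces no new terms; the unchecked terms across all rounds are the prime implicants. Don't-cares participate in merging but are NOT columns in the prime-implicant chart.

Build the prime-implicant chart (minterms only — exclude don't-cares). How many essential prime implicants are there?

6

[col 0] 00000*, 00101*, 00110*, 00111*, 01000*, 01001*, 01011*, 01100*, 01101*, 01110*, 01111*, 10000*, 10001*, 10100*, 11000*, 11001*, 11010*, 11011*, 11100*, 11101*, 11110*
[col 1] -0000*, -1000*, -1001*, -1011*, -1100*, -1101*, -1110*, 0-000*, 0-101*, 0-110*, 0-111*, 001-1*, 0011-*, 01-00*, 01-01*, 01-11*, 010-1*, 0100-*, 011-0*, 011-1*, 0110-*, 0111-*, 1-000*, 1-001*, 1-100*, 10-00*, 1000-*, 11-00*, 11-01*, 11-10*, 110-0*, 110-1*, 1100-*, 1101-*, 111-0*, 1110-*
[col 2] --000, -1-00*, -1-01*, -10-1, -100-*, -11-0, -110-*, 0-1-1, 0-11-, 01--1, 01-0-*, 011--, 1--00, 1-00-, 11--0, 11-0-*, 110--
[col 3] -1-0-
Prime implicants: --000, -1-0-, -10-1, -11-0, 0-1-1, 0-11-, 01--1, 011--, 1--00, 1-00-, 11--0, 110--
PI chart (minterm → PIs covering it):
  0 | --000  (sole → essential)
  5 | 0-1-1  (sole → essential)
  6 | 0-11-  (sole → essential)
  7 | 0-1-1,0-11-
  8 | --000,-1-0-
  9 | -1-0-,-10-1,01--1
  11 | -10-1,01--1
  13 | -1-0-,0-1-1,01--1,011--
  15 | 0-1-1,0-11-,01--1,011--
  16 | --000,1--00,1-00-
  17 | 1-00-  (sole → essential)
  20 | 1--00  (sole → essential)
  24 | --000,-1-0-,1--00,1-00-,11--0,110--
  25 | -1-0-,-10-1,1-00-,110--
  26 | 11--0,110--
  28 | -1-0-,-11-0,1--00,11--0
  29 | -1-0-  (sole → essential)
Essential prime implicants: --000, -1-0-, 0-1-1, 0-11-, 1--00, 1-00-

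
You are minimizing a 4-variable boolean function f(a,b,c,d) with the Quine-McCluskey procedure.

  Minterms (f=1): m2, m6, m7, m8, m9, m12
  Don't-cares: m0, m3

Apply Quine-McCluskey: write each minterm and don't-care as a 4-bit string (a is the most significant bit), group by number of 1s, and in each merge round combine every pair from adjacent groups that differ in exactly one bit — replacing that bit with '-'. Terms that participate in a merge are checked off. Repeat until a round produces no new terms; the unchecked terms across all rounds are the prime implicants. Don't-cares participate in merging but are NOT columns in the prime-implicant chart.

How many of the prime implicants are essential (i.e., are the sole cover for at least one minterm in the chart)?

size-2^0 implicants → 0000(✓)  0010(✓)  0011(✓)  0110(✓)  0111(✓)  1000(✓)  1001(✓)  1100(✓)
size-2^1 implicants → -000  0-10(✓)  0-11(✓)  00-0  001-(✓)  011-(✓)  1-00  100-
size-2^2 implicants → 0-1-
Unchecked terms (primes): -000, 0-1-, 00-0, 1-00, 100-
Minterm coverage:
  m2 ⊆ 0-1-,00-0
  m6 ⊆ 0-1- [E]
  m7 ⊆ 0-1- [E]
  m8 ⊆ -000,1-00,100-
  m9 ⊆ 100- [E]
  m12 ⊆ 1-00 [E]
E = {0-1-, 1-00, 100-}

3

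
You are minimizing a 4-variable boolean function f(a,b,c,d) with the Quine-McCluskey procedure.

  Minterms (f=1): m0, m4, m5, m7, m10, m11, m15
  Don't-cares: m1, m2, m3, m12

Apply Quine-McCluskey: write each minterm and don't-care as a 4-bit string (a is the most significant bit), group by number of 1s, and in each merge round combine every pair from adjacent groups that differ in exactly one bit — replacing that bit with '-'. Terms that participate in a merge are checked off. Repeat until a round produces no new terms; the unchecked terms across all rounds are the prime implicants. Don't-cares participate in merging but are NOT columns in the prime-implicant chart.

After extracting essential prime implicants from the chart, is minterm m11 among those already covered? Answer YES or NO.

YES

Round 0: 0000✓ 0001✓ 0010✓ 0011✓ 0100✓ 0101✓ 0111✓ 1010✓ 1011✓ 1100✓ 1111✓
Round 1: -010✓ -011✓ -100 -111✓ 0-00✓ 0-01✓ 0-11✓ 00-0✓ 00-1✓ 000-✓ 001-✓ 01-1✓ 010-✓ 1-11✓ 101-✓
Round 2: --11 -01- 0--1 0-0- 00--
PIs = {--11, -01-, -100, 0--1, 0-0-, 00--}
Coverage chart:
  m0: 0-0-,00--
  m4: -100,0-0-
  m5: 0--1,0-0-
  m7: --11,0--1
  m10: -01- ←essential
  m11: --11,-01-
  m15: --11 ←essential
Essential: --11, -01-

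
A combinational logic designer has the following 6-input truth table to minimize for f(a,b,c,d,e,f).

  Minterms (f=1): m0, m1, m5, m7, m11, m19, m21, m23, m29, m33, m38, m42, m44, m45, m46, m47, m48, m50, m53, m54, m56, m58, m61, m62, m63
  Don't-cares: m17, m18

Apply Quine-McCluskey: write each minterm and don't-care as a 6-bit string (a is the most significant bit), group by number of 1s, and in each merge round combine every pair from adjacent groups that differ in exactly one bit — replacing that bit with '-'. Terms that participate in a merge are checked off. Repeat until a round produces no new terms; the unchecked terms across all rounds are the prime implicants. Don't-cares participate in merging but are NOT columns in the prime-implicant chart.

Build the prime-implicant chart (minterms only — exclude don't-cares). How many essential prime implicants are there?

[col 0] 000000*, 000001*, 000101*, 000111*, 001011, 010001*, 010010*, 010011*, 010101*, 010111*, 011101*, 100001*, 100110*, 101010*, 101100*, 101101*, 101110*, 101111*, 110000*, 110010*, 110101*, 110110*, 111000*, 111010*, 111101*, 111110*, 111111*
[col 1] -00001, -10010, -10101*, -11101*, 0-0001*, 0-0101*, 0-0111*, 000-01*, 00000-, 0001-1*, 01-101*, 010-01*, 010-11*, 0100-1*, 01001-, 0101-1*, 1-0110*, 1-1010*, 1-1101*, 1-1110*, 1-1111*, 10-110*, 101-10*, 1011-0*, 1011-1*, 10110-*, 10111-*, 11-000*, 11-010*, 11-101*, 11-110*, 110-10*, 1100-0*, 111-10*, 1110-0*, 1111-1*, 11111-*
[col 2] -1-101, 0-0-01, 0-01-1, 010--1, 1--110, 1-1-10, 1-11-1, 1-111-, 1011--, 11--10, 11-0-0
Prime implicants: -00001, -1-101, -10010, 0-0-01, 0-01-1, 00000-, 001011, 010--1, 01001-, 1--110, 1-1-10, 1-11-1, 1-111-, 1011--, 11--10, 11-0-0
PI chart (minterm → PIs covering it):
  0 | 00000-  (sole → essential)
  1 | -00001,0-0-01,00000-
  5 | 0-0-01,0-01-1
  7 | 0-01-1  (sole → essential)
  11 | 001011  (sole → essential)
  19 | 010--1,01001-
  21 | -1-101,0-0-01,0-01-1,010--1
  23 | 0-01-1,010--1
  29 | -1-101  (sole → essential)
  33 | -00001  (sole → essential)
  38 | 1--110  (sole → essential)
  42 | 1-1-10  (sole → essential)
  44 | 1011--  (sole → essential)
  45 | 1-11-1,1011--
  46 | 1--110,1-1-10,1-111-,1011--
  47 | 1-11-1,1-111-,1011--
  48 | 11-0-0  (sole → essential)
  50 | -10010,11--10,11-0-0
  53 | -1-101  (sole → essential)
  54 | 1--110,11--10
  56 | 11-0-0  (sole → essential)
  58 | 1-1-10,11--10,11-0-0
  61 | -1-101,1-11-1
  62 | 1--110,1-1-10,1-111-,11--10
  63 | 1-11-1,1-111-
Essential prime implicants: -00001, -1-101, 0-01-1, 00000-, 001011, 1--110, 1-1-10, 1011--, 11-0-0

9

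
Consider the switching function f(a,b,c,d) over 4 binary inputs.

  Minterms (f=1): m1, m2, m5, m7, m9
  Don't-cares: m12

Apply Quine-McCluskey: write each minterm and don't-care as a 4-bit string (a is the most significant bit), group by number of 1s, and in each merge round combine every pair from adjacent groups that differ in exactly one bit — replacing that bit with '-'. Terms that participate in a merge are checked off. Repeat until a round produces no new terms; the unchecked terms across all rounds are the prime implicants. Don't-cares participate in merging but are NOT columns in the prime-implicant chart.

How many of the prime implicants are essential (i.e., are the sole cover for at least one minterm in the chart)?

[col 0] 0001*, 0010, 0101*, 0111*, 1001*, 1100
[col 1] -001, 0-01, 01-1
Prime implicants: -001, 0-01, 0010, 01-1, 1100
PI chart (minterm → PIs covering it):
  1 | -001,0-01
  2 | 0010  (sole → essential)
  5 | 0-01,01-1
  7 | 01-1  (sole → essential)
  9 | -001  (sole → essential)
Essential prime implicants: -001, 0010, 01-1

3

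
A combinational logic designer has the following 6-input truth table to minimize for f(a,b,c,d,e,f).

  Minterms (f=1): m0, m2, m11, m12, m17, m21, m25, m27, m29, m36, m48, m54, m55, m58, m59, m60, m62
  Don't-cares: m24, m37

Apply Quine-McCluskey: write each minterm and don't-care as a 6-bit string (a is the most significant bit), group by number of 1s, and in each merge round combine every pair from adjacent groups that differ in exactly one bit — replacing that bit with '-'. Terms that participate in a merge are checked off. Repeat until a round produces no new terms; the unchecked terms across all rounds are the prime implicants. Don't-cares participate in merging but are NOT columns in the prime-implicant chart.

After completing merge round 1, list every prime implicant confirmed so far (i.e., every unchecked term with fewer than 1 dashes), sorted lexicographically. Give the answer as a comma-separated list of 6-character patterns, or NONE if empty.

[col 0] 000000*, 000010*, 001011*, 001100, 010001*, 010101*, 011000*, 011001*, 011011*, 011101*, 100100*, 100101*, 110000, 110110*, 110111*, 111010*, 111011*, 111100*, 111110*
[col 1] -11011, 0-1011, 0000-0, 01-001*, 01-101*, 010-01*, 011-01*, 0110-1, 01100-, 10010-, 11-110, 11011-, 111-10, 11101-, 1111-0
[col 2] 01--01
Prime implicants: -11011, 0-1011, 0000-0, 001100, 01--01, 0110-1, 01100-, 10010-, 11-110, 110000, 11011-, 111-10, 11101-, 1111-0

001100, 110000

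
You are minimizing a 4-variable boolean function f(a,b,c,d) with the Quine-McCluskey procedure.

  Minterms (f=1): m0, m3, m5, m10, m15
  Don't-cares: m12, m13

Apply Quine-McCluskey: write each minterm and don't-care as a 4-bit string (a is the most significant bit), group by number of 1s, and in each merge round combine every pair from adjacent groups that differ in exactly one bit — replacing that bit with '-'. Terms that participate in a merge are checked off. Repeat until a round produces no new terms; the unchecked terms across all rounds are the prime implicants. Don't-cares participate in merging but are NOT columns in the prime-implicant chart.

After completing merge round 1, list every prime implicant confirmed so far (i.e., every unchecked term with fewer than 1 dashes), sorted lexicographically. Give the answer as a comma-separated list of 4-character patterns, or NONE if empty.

Round 0: 0000 0011 0101✓ 1010 1100✓ 1101✓ 1111✓
Round 1: -101 11-1 110-
PIs = {-101, 0000, 0011, 1010, 11-1, 110-}

0000, 0011, 1010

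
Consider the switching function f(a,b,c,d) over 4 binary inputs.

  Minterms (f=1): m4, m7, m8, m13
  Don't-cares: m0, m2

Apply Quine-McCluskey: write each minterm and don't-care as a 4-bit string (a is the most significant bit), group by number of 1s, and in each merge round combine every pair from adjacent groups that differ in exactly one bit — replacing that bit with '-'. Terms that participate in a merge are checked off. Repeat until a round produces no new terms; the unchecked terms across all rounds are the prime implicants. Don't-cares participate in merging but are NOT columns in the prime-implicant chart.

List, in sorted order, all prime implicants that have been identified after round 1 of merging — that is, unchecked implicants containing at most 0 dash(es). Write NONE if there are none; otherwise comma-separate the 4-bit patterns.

size-2^0 implicants → 0000(✓)  0010(✓)  0100(✓)  0111  1000(✓)  1101
size-2^1 implicants → -000  0-00  00-0
Unchecked terms (primes): -000, 0-00, 00-0, 0111, 1101

0111, 1101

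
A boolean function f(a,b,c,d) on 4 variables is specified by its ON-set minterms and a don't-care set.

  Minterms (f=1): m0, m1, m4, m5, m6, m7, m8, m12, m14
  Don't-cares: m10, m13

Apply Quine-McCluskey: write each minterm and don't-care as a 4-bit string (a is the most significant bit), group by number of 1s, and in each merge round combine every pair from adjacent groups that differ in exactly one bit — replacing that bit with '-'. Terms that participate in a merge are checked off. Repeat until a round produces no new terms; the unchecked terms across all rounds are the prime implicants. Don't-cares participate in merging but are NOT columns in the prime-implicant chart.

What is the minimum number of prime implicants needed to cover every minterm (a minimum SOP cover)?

3

size-2^0 implicants → 0000(✓)  0001(✓)  0100(✓)  0101(✓)  0110(✓)  0111(✓)  1000(✓)  1010(✓)  1100(✓)  1101(✓)  1110(✓)
size-2^1 implicants → -000(✓)  -100(✓)  -101(✓)  -110(✓)  0-00(✓)  0-01(✓)  000-(✓)  01-0(✓)  01-1(✓)  010-(✓)  011-(✓)  1-00(✓)  1-10(✓)  10-0(✓)  11-0(✓)  110-(✓)
size-2^2 implicants → --00  -1-0  -10-  0-0-  01--  1--0
Unchecked terms (primes): --00, -1-0, -10-, 0-0-, 01--, 1--0
Minterm coverage:
  m0 ⊆ --00,0-0-
  m1 ⊆ 0-0- [E]
  m4 ⊆ --00,-1-0,-10-,0-0-,01--
  m5 ⊆ -10-,0-0-,01--
  m6 ⊆ -1-0,01--
  m7 ⊆ 01-- [E]
  m8 ⊆ --00,1--0
  m12 ⊆ --00,-1-0,-10-,1--0
  m14 ⊆ -1-0,1--0
E = {0-0-, 01--}
Petrick residual → 1--0
Cover = a'c' + a'b + ad'  |cover|=3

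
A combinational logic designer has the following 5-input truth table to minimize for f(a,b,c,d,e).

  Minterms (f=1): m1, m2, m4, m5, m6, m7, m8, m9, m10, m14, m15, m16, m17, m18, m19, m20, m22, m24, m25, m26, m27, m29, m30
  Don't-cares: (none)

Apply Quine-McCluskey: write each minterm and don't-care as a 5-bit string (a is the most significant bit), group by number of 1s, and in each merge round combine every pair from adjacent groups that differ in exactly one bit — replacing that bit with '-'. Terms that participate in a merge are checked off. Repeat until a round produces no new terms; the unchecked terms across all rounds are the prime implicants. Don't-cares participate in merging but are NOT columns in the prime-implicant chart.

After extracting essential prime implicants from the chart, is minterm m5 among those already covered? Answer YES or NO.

NO

Round 0: 00001✓ 00010✓ 00100✓ 00101✓ 00110✓ 00111✓ 01000✓ 01001✓ 01010✓ 01110✓ 01111✓ 10000✓ 10001✓ 10010✓ 10011✓ 10100✓ 10110✓ 11000✓ 11001✓ 11010✓ 11011✓ 11101✓ 11110✓
Round 1: -0001✓ -0010✓ -0100✓ -0110✓ -1000✓ -1001✓ -1010✓ -1110✓ 0-001✓ 0-010✓ 0-110✓ 0-111✓ 00-01 00-10✓ 001-0✓ 001-1✓ 0010-✓ 0011-✓ 01-10✓ 010-0✓ 0100-✓ 0111-✓ 1-000✓ 1-001✓ 1-010✓ 1-011✓ 1-110✓ 10-00✓ 10-10✓ 100-0✓ 100-1✓ 1000-✓ 1001-✓ 101-0✓ 11-01 11-10✓ 110-0✓ 110-1✓ 1100-✓ 1101-✓
Round 2: --001 --010✓ --110✓ -0-10✓ -01-0 -1-10✓ -10-0 -100- 0--10✓ 0-11- 001-- 1--10✓ 1-0-0✓ 1-0-1✓ 1-00-✓ 1-01-✓ 10--0 100--✓ 110--✓
Round 3: ---10 1-0--
PIs = {---10, --001, -01-0, -10-0, -100-, 0-11-, 00-01, 001--, 1-0--, 10--0, 11-01}
Coverage chart:
  m1: --001,00-01
  m2: ---10 ←essential
  m4: -01-0,001--
  m5: 00-01,001--
  m6: ---10,-01-0,0-11-,001--
  m7: 0-11-,001--
  m8: -10-0,-100-
  m9: --001,-100-
  m10: ---10,-10-0
  m14: ---10,0-11-
  m15: 0-11- ←essential
  m16: 1-0--,10--0
  m17: --001,1-0--
  m18: ---10,1-0--,10--0
  m19: 1-0-- ←essential
  m20: -01-0,10--0
  m22: ---10,-01-0,10--0
  m24: -10-0,-100-,1-0--
  m25: --001,-100-,1-0--,11-01
  m26: ---10,-10-0,1-0--
  m27: 1-0-- ←essential
  m29: 11-01 ←essential
  m30: ---10 ←essential
Essential: ---10, 0-11-, 1-0--, 11-01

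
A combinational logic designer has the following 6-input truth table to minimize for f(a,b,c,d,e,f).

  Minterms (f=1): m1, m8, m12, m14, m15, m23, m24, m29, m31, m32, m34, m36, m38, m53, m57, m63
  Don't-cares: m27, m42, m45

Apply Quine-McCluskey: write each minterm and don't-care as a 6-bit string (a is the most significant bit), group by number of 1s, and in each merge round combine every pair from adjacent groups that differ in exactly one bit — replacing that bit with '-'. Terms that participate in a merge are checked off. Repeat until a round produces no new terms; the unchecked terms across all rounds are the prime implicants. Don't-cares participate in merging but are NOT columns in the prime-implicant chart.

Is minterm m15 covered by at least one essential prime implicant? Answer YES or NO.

[col 0] 000001, 001000*, 001100*, 001110*, 001111*, 010111*, 011000*, 011011*, 011101*, 011111*, 100000*, 100010*, 100100*, 100110*, 101010*, 101101, 110101, 111001, 111111*
[col 1] -11111, 0-1000, 0-1111, 001-00, 0011-0, 00111-, 01-111, 011-11, 0111-1, 10-010, 100-00*, 100-10*, 1000-0*, 1001-0*
[col 2] 100--0
Prime implicants: -11111, 0-1000, 0-1111, 000001, 001-00, 0011-0, 00111-, 01-111, 011-11, 0111-1, 10-010, 100--0, 101101, 110101, 111001
PI chart (minterm → PIs covering it):
  1 | 000001  (sole → essential)
  8 | 0-1000,001-00
  12 | 001-00,0011-0
  14 | 0011-0,00111-
  15 | 0-1111,00111-
  23 | 01-111  (sole → essential)
  24 | 0-1000  (sole → essential)
  29 | 0111-1  (sole → essential)
  31 | -11111,0-1111,01-111,011-11,0111-1
  32 | 100--0  (sole → essential)
  34 | 10-010,100--0
  36 | 100--0  (sole → essential)
  38 | 100--0  (sole → essential)
  53 | 110101  (sole → essential)
  57 | 111001  (sole → essential)
  63 | -11111  (sole → essential)
Essential prime implicants: -11111, 0-1000, 000001, 01-111, 0111-1, 100--0, 110101, 111001

NO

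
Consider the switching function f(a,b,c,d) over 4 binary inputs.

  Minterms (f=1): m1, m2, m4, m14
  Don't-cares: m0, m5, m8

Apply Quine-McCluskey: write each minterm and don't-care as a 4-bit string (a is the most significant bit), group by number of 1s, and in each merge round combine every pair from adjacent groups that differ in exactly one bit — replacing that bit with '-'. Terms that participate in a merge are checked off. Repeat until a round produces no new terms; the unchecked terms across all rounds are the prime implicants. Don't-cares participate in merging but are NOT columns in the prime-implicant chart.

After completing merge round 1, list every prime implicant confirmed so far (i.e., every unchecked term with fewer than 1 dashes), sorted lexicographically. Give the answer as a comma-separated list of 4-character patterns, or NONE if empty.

[col 0] 0000*, 0001*, 0010*, 0100*, 0101*, 1000*, 1110
[col 1] -000, 0-00*, 0-01*, 00-0, 000-*, 010-*
[col 2] 0-0-
Prime implicants: -000, 0-0-, 00-0, 1110

1110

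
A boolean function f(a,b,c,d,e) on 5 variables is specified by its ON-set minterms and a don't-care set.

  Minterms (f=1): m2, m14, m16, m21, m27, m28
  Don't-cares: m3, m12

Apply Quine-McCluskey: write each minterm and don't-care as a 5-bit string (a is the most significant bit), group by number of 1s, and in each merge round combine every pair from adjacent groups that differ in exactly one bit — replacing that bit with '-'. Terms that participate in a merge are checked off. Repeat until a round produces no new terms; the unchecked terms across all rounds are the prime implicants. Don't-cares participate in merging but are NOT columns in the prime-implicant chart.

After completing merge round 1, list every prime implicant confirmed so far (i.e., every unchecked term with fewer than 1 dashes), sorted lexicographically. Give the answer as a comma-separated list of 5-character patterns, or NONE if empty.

10000, 10101, 11011

[col 0] 00010*, 00011*, 01100*, 01110*, 10000, 10101, 11011, 11100*
[col 1] -1100, 0001-, 011-0
Prime implicants: -1100, 0001-, 011-0, 10000, 10101, 11011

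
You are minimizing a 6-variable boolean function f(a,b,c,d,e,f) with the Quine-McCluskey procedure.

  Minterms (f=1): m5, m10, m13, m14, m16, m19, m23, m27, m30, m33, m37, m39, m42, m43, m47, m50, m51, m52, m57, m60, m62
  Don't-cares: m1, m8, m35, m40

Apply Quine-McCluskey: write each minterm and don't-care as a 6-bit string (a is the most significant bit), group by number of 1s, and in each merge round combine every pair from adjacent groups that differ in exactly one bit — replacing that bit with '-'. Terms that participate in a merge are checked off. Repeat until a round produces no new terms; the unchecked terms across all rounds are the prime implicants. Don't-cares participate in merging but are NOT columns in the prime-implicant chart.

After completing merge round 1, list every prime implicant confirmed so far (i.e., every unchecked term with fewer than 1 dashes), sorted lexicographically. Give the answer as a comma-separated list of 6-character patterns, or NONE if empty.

010000, 111001

size-2^0 implicants → 000001(✓)  000101(✓)  001000(✓)  001010(✓)  001101(✓)  001110(✓)  010000  010011(✓)  010111(✓)  011011(✓)  011110(✓)  100001(✓)  100011(✓)  100101(✓)  100111(✓)  101000(✓)  101010(✓)  101011(✓)  101111(✓)  110010(✓)  110011(✓)  110100(✓)  111001  111100(✓)  111110(✓)
size-2^1 implicants → -00001(✓)  -00101(✓)  -01000(✓)  -01010(✓)  -10011  -11110  0-1110  00-101  000-01(✓)  001-10  0010-0(✓)  01-011  010-11  1-0011  10-011(✓)  10-111(✓)  100-01(✓)  100-11(✓)  1000-1(✓)  1001-1(✓)  101-11(✓)  1010-0(✓)  10101-  11-100  11001-  1111-0
size-2^2 implicants → -00-01  -010-0  10--11  100--1
Unchecked terms (primes): -00-01, -010-0, -10011, -11110, 0-1110, 00-101, 001-10, 01-011, 010-11, 010000, 1-0011, 10--11, 100--1, 10101-, 11-100, 11001-, 111001, 1111-0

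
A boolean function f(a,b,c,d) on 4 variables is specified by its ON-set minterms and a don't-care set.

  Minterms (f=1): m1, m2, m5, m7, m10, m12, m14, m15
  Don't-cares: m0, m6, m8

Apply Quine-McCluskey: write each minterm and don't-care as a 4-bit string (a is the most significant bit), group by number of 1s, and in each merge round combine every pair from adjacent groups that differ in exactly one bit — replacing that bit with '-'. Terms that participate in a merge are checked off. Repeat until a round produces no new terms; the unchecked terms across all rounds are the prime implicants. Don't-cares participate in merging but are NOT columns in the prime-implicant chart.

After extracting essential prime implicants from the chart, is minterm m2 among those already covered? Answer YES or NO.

NO

size-2^0 implicants → 0000(✓)  0001(✓)  0010(✓)  0101(✓)  0110(✓)  0111(✓)  1000(✓)  1010(✓)  1100(✓)  1110(✓)  1111(✓)
size-2^1 implicants → -000(✓)  -010(✓)  -110(✓)  -111(✓)  0-01  0-10(✓)  00-0(✓)  000-  01-1  011-(✓)  1-00(✓)  1-10(✓)  10-0(✓)  11-0(✓)  111-(✓)
size-2^2 implicants → --10  -0-0  -11-  1--0
Unchecked terms (primes): --10, -0-0, -11-, 0-01, 000-, 01-1, 1--0
Minterm coverage:
  m1 ⊆ 0-01,000-
  m2 ⊆ --10,-0-0
  m5 ⊆ 0-01,01-1
  m7 ⊆ -11-,01-1
  m10 ⊆ --10,-0-0,1--0
  m12 ⊆ 1--0 [E]
  m14 ⊆ --10,-11-,1--0
  m15 ⊆ -11- [E]
E = {-11-, 1--0}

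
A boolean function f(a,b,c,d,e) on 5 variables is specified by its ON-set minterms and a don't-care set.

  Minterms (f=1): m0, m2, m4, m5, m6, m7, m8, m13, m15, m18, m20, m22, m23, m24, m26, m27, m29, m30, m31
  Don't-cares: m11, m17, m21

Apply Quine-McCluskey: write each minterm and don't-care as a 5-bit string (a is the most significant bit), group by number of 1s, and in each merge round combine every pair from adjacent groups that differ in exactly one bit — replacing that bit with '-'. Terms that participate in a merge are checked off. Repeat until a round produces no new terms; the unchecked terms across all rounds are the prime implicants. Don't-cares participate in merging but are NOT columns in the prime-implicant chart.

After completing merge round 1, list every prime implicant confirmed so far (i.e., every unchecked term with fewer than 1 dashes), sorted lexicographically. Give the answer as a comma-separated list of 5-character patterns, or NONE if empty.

NONE

[col 0] 00000*, 00010*, 00100*, 00101*, 00110*, 00111*, 01000*, 01011*, 01101*, 01111*, 10001*, 10010*, 10100*, 10101*, 10110*, 10111*, 11000*, 11010*, 11011*, 11101*, 11110*, 11111*
[col 1] -0010*, -0100*, -0101*, -0110*, -0111*, -1000, -1011*, -1101*, -1111*, 0-000, 0-101*, 0-111*, 00-00*, 00-10*, 000-0*, 001-0*, 001-1*, 0010-*, 0011-*, 01-11*, 011-1*, 1-010*, 1-101*, 1-110*, 1-111*, 10-01, 10-10*, 101-0*, 101-1*, 1010-*, 1011-*, 11-10*, 11-11*, 110-0, 1101-*, 111-1*, 1111-*
[col 2] --101*, --111*, -0-10, -01-0*, -01-1*, -010-*, -011-*, -1-11, -11-1*, 0-1-1*, 00--0, 001--*, 1--10, 1-1-1*, 1-11-, 101--*, 11-1-
[col 3] --1-1, -01--
Prime implicants: --1-1, -0-10, -01--, -1-11, -1000, 0-000, 00--0, 1--10, 1-11-, 10-01, 11-1-, 110-0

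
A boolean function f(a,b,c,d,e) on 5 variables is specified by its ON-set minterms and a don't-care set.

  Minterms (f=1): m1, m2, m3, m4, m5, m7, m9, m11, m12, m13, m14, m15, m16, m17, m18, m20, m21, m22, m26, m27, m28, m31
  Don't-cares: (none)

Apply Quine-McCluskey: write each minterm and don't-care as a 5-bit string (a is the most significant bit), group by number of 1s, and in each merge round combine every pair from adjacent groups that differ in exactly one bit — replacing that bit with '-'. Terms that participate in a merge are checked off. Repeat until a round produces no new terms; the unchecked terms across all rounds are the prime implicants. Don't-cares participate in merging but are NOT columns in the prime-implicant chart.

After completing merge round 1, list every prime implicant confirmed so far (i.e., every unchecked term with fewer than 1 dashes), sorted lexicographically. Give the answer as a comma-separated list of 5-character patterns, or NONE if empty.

NONE

size-2^0 implicants → 00001(✓)  00010(✓)  00011(✓)  00100(✓)  00101(✓)  00111(✓)  01001(✓)  01011(✓)  01100(✓)  01101(✓)  01110(✓)  01111(✓)  10000(✓)  10001(✓)  10010(✓)  10100(✓)  10101(✓)  10110(✓)  11010(✓)  11011(✓)  11100(✓)  11111(✓)
size-2^1 implicants → -0001(✓)  -0010  -0100(✓)  -0101(✓)  -1011(✓)  -1100(✓)  -1111(✓)  0-001(✓)  0-011(✓)  0-100(✓)  0-101(✓)  0-111(✓)  00-01(✓)  00-11(✓)  000-1(✓)  0001-  001-1(✓)  0010-(✓)  01-01(✓)  01-11(✓)  010-1(✓)  011-0(✓)  011-1(✓)  0110-(✓)  0111-(✓)  1-010  1-100(✓)  10-00(✓)  10-01(✓)  10-10(✓)  100-0(✓)  1000-(✓)  101-0(✓)  1010-(✓)  11-11(✓)  1101-
size-2^2 implicants → --100  -0-01  -010-  -1-11  0--01(✓)  0--11(✓)  0-0-1(✓)  0-1-1(✓)  0-10-  00--1(✓)  01--1(✓)  011--  10--0  10-0-
size-2^3 implicants → 0---1
Unchecked terms (primes): --100, -0-01, -0010, -010-, -1-11, 0---1, 0-10-, 0001-, 011--, 1-010, 10--0, 10-0-, 1101-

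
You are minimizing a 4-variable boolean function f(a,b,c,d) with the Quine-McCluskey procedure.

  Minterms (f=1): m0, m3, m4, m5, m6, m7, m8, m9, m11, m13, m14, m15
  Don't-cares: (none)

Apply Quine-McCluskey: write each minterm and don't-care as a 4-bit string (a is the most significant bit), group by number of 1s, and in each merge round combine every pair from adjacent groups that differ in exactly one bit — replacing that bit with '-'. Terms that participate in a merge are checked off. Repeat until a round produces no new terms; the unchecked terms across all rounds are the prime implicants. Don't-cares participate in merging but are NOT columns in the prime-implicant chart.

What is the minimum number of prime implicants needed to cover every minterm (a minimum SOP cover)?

5

size-2^0 implicants → 0000(✓)  0011(✓)  0100(✓)  0101(✓)  0110(✓)  0111(✓)  1000(✓)  1001(✓)  1011(✓)  1101(✓)  1110(✓)  1111(✓)
size-2^1 implicants → -000  -011(✓)  -101(✓)  -110(✓)  -111(✓)  0-00  0-11(✓)  01-0(✓)  01-1(✓)  010-(✓)  011-(✓)  1-01(✓)  1-11(✓)  10-1(✓)  100-  11-1(✓)  111-(✓)
size-2^2 implicants → --11  -1-1  -11-  01--  1--1
Unchecked terms (primes): --11, -000, -1-1, -11-, 0-00, 01--, 1--1, 100-
Minterm coverage:
  m0 ⊆ -000,0-00
  m3 ⊆ --11 [E]
  m4 ⊆ 0-00,01--
  m5 ⊆ -1-1,01--
  m6 ⊆ -11-,01--
  m7 ⊆ --11,-1-1,-11-,01--
  m8 ⊆ -000,100-
  m9 ⊆ 1--1,100-
  m11 ⊆ --11,1--1
  m13 ⊆ -1-1,1--1
  m14 ⊆ -11- [E]
  m15 ⊆ --11,-1-1,-11-,1--1
E = {--11, -11-}
Petrick residual → -000, 01--, 1--1
Cover = cd + b'c'd' + bc + a'b + ad  |cover|=5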